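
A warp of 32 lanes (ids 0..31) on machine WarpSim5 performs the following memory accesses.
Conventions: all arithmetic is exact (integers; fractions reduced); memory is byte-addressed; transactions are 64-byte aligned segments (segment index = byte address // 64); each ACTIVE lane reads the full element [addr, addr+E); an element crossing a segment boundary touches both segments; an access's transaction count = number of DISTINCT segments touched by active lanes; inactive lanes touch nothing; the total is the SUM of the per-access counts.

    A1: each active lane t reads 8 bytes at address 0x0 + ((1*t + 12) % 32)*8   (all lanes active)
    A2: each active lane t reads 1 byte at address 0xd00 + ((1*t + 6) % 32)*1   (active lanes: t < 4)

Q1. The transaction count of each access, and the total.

A1: 4 transactions
A2: 1 transaction

Answer: 4,1; total 5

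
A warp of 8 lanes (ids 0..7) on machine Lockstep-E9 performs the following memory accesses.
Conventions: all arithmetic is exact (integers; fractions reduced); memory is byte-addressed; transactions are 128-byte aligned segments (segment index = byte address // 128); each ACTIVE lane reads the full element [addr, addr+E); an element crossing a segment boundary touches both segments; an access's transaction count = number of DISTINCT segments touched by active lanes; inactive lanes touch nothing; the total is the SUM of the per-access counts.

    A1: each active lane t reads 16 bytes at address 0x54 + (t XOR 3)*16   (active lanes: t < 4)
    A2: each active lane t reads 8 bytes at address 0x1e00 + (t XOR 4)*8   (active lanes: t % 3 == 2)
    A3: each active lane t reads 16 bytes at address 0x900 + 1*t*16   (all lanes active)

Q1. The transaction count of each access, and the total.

A1: 2 transactions
A2: 1 transaction
A3: 1 transaction

Answer: 2,1,1; total 4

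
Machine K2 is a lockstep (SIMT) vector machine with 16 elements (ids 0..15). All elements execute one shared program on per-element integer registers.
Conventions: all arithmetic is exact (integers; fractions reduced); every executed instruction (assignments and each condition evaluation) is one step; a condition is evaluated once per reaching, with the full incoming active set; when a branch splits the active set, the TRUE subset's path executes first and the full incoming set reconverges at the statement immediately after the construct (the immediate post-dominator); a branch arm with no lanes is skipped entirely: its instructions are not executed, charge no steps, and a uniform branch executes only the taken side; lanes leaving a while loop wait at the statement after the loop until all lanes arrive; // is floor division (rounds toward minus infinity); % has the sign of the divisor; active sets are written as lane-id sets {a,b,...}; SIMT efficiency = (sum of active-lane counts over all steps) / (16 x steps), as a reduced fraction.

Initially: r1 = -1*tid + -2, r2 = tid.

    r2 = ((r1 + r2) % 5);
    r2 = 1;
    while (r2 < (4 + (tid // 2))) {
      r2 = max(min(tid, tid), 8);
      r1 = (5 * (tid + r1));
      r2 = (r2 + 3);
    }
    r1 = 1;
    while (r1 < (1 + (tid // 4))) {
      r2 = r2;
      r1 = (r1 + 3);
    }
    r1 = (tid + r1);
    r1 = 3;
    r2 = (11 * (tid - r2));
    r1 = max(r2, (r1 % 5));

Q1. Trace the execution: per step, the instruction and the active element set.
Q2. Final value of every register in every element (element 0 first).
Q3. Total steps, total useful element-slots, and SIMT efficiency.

step 0: r2 <- ((r1 + r2) % 5)        {0,1,2,3,4,5,6,7,8,9,10,11,12,13,14,15}
step 1: r2 <- 1                      {0,1,2,3,4,5,6,7,8,9,10,11,12,13,14,15}
step 2: eval (r2 < (4 + (tid // 2))) {0,1,2,3,4,5,6,7,8,9,10,11,12,13,14,15}
step 3: r2 <- max(min(tid, tid), 8)  {0,1,2,3,4,5,6,7,8,9,10,11,12,13,14,15}
step 4: r1 <- (5 * (tid + r1))       {0,1,2,3,4,5,6,7,8,9,10,11,12,13,14,15}
step 5: r2 <- (r2 + 3)               {0,1,2,3,4,5,6,7,8,9,10,11,12,13,14,15}
step 6: eval (r2 < (4 + (tid // 2))) {0,1,2,3,4,5,6,7,8,9,10,11,12,13,14,15}
step 7: r1 <- 1                      {0,1,2,3,4,5,6,7,8,9,10,11,12,13,14,15}
step 8: eval (r1 < (1 + (tid // 4))) {0,1,2,3,4,5,6,7,8,9,10,11,12,13,14,15}
step 9: r2 <- r2                     {4,5,6,7,8,9,10,11,12,13,14,15}
step 10: r1 <- (r1 + 3)               {4,5,6,7,8,9,10,11,12,13,14,15}
step 11: eval (r1 < (1 + (tid // 4))) {4,5,6,7,8,9,10,11,12,13,14,15}
step 12: r1 <- (tid + r1)             {0,1,2,3,4,5,6,7,8,9,10,11,12,13,14,15}
step 13: r1 <- 3                      {0,1,2,3,4,5,6,7,8,9,10,11,12,13,14,15}
step 14: r2 <- (11 * (tid - r2))      {0,1,2,3,4,5,6,7,8,9,10,11,12,13,14,15}
step 15: r1 <- max(r2, (r1 % 5))      {0,1,2,3,4,5,6,7,8,9,10,11,12,13,14,15}

Answer: 16 steps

r1: 3,3,3,3,3,3,3,3,3,3,3,3,3,3,3,3
r2: -121,-110,-99,-88,-77,-66,-55,-44,-33,-33,-33,-33,-33,-33,-33,-33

steps = 16; useful = 244; efficiency = 244/256 = 61/64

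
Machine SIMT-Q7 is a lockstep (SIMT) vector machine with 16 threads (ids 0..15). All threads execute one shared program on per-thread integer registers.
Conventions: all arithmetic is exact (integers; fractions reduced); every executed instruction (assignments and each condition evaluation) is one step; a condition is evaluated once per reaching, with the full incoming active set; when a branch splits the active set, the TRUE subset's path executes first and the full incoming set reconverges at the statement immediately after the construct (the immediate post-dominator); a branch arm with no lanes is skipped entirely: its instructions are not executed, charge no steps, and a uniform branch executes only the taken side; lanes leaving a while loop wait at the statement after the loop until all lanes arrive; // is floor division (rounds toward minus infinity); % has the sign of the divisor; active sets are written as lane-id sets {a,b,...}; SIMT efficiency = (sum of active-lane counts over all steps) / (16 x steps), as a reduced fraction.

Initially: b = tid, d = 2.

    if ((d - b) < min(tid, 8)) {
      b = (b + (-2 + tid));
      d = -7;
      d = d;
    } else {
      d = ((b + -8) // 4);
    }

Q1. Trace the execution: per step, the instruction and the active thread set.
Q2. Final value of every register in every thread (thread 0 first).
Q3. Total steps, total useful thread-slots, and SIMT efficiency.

step 0: eval ((d - b) < min(tid, 8)) {0,1,2,3,4,5,6,7,8,9,10,11,12,13,14,15}
step 1: b <- (b + (-2 + tid))        {2,3,4,5,6,7,8,9,10,11,12,13,14,15}
step 2: d <- -7                      {2,3,4,5,6,7,8,9,10,11,12,13,14,15}
step 3: d <- d                       {2,3,4,5,6,7,8,9,10,11,12,13,14,15}
step 4: d <- ((b + -8) // 4)         {0,1}

Answer: 5 steps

b: 0,1,2,4,6,8,10,12,14,16,18,20,22,24,26,28
d: -2,-2,-7,-7,-7,-7,-7,-7,-7,-7,-7,-7,-7,-7,-7,-7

steps = 5; useful = 60; efficiency = 60/80 = 3/4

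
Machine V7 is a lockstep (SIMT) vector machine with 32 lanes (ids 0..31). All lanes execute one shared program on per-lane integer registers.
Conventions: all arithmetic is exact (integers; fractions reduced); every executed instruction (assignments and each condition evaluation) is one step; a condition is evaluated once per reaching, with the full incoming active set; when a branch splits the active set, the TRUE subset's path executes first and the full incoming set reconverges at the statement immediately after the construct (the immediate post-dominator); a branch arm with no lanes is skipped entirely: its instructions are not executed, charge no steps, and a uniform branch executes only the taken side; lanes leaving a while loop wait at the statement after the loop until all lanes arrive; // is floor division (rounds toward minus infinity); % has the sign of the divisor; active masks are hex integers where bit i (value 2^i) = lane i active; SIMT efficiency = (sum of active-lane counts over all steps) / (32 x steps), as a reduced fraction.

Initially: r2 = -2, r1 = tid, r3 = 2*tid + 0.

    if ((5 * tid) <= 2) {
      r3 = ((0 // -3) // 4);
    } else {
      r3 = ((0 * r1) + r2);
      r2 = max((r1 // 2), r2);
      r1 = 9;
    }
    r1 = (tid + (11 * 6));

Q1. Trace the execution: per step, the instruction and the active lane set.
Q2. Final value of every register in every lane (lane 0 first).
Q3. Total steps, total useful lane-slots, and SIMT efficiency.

step 0: eval ((5 * tid) <= 2)        0xffffffff
step 1: r3 <- ((0 // -3) // 4)       0x00000001
step 2: r3 <- ((0 * r1) + r2)        0xfffffffe
step 3: r2 <- max((r1 // 2), r2)     0xfffffffe
step 4: r1 <- 9                      0xfffffffe
step 5: r1 <- (tid + (11 * 6))       0xffffffff

Answer: 6 steps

r2: -2,0,1,1,2,2,3,3,4,4,5,5,6,6,7,7,8,8,9,9,10,10,11,11,12,12,13,13,14,14,15,15
r1: 66,67,68,69,70,71,72,73,74,75,76,77,78,79,80,81,82,83,84,85,86,87,88,89,90,91,92,93,94,95,96,97
r3: 0,-2,-2,-2,-2,-2,-2,-2,-2,-2,-2,-2,-2,-2,-2,-2,-2,-2,-2,-2,-2,-2,-2,-2,-2,-2,-2,-2,-2,-2,-2,-2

steps = 6; useful = 158; efficiency = 158/192 = 79/96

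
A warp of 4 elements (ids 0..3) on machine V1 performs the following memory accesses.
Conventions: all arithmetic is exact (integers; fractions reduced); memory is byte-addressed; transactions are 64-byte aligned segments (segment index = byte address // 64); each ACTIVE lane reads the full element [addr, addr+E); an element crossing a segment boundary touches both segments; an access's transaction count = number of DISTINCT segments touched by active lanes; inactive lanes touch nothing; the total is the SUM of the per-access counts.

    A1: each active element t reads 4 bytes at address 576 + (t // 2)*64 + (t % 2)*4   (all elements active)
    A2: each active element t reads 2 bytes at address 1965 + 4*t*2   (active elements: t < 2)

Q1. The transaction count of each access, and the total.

A1: 2 transactions
A2: 1 transaction

Answer: 2,1; total 3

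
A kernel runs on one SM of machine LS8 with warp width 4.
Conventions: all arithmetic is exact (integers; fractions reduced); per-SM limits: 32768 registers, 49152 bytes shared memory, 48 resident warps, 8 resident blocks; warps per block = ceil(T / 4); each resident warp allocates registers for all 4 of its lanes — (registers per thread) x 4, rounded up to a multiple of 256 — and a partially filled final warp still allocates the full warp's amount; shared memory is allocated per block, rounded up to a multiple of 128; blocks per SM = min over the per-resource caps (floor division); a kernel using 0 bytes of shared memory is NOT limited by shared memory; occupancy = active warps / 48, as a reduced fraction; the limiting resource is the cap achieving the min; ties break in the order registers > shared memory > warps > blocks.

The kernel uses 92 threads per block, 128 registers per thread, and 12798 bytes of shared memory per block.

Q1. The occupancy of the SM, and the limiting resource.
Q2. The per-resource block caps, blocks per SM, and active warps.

Answer: occupancy 23/24, limited by registers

registers: 2 blocks
shared memory: 3 blocks
warps: 2 blocks
blocks: 8 blocks

Answer: 2 blocks, 46 active warps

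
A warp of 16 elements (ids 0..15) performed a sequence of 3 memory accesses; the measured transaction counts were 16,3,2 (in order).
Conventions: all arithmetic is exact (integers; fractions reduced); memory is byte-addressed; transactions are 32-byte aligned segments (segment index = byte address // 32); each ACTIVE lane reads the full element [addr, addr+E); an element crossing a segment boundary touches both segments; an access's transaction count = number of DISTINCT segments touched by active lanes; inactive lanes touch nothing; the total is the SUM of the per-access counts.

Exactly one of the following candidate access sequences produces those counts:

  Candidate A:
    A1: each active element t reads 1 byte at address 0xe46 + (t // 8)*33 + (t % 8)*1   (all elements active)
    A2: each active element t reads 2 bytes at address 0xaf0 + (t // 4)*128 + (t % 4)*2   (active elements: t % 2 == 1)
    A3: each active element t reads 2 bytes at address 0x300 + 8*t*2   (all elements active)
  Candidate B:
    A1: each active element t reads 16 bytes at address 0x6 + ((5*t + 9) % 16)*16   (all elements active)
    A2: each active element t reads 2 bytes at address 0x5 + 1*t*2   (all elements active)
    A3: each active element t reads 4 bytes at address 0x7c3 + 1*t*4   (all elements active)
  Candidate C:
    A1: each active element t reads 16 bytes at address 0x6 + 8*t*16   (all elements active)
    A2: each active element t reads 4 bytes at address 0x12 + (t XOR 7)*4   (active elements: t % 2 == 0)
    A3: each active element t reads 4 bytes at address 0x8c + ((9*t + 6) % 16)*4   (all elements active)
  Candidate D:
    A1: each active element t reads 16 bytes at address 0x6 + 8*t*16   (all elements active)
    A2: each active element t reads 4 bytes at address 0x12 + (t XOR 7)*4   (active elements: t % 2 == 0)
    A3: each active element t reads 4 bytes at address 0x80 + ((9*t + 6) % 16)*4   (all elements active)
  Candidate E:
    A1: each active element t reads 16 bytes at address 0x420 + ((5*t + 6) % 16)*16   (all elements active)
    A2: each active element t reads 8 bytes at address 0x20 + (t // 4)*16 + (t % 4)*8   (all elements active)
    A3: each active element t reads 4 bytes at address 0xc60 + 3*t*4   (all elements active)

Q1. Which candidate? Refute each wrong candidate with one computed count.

A: A1 gives 2 transactions, not 16
B: A1 gives 9 transactions, not 16
C: A3 gives 3 transactions, not 2
E: A1 gives 8 transactions, not 16
D: all counts match (16,3,2)

Answer: D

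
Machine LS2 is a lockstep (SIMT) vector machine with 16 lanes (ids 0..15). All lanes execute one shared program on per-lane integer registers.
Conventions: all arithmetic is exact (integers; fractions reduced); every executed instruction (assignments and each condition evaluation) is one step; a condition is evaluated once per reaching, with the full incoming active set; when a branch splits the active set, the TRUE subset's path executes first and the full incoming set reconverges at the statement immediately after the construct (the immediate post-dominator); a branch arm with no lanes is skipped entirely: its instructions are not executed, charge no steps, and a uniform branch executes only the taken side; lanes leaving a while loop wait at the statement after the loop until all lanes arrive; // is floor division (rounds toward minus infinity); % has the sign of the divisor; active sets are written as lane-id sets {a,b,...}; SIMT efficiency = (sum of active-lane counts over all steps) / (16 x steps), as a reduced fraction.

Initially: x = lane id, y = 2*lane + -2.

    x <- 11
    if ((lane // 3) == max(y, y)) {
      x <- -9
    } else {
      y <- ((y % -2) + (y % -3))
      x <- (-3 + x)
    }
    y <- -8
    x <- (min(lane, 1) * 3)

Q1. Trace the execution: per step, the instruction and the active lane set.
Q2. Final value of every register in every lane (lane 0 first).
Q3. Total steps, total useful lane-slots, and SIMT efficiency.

step 0: x <- 11                      {0,1,2,3,4,5,6,7,8,9,10,11,12,13,14,15}
step 1: eval ((lane // 3) == max(y, y)) {0,1,2,3,4,5,6,7,8,9,10,11,12,13,14,15}
step 2: x <- -9                      {1}
step 3: y <- ((y % -2) + (y % -3))   {0,2,3,4,5,6,7,8,9,10,11,12,13,14,15}
step 4: x <- (-3 + x)                {0,2,3,4,5,6,7,8,9,10,11,12,13,14,15}
step 5: y <- -8                      {0,1,2,3,4,5,6,7,8,9,10,11,12,13,14,15}
step 6: x <- (min(lane, 1) * 3)      {0,1,2,3,4,5,6,7,8,9,10,11,12,13,14,15}

Answer: 7 steps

x: 0,3,3,3,3,3,3,3,3,3,3,3,3,3,3,3
y: -8,-8,-8,-8,-8,-8,-8,-8,-8,-8,-8,-8,-8,-8,-8,-8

steps = 7; useful = 95; efficiency = 95/112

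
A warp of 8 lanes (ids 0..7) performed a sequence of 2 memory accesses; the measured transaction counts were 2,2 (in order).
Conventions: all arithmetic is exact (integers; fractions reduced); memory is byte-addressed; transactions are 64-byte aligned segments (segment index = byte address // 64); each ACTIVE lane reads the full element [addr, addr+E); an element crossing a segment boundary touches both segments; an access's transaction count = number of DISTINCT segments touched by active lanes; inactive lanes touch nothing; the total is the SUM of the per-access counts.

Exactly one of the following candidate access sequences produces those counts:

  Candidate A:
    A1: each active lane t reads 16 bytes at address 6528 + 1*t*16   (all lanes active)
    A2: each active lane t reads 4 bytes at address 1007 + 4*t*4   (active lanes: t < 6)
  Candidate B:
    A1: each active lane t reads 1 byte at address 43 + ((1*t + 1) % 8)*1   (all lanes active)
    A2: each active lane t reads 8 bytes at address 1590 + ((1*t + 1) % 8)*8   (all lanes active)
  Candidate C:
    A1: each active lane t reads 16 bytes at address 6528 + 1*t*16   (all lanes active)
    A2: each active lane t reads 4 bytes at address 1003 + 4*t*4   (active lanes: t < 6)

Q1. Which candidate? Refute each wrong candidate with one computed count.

A: A2 gives 3 transactions, not 2
B: A1 gives 1 transaction, not 2
C: all counts match (2,2)

Answer: C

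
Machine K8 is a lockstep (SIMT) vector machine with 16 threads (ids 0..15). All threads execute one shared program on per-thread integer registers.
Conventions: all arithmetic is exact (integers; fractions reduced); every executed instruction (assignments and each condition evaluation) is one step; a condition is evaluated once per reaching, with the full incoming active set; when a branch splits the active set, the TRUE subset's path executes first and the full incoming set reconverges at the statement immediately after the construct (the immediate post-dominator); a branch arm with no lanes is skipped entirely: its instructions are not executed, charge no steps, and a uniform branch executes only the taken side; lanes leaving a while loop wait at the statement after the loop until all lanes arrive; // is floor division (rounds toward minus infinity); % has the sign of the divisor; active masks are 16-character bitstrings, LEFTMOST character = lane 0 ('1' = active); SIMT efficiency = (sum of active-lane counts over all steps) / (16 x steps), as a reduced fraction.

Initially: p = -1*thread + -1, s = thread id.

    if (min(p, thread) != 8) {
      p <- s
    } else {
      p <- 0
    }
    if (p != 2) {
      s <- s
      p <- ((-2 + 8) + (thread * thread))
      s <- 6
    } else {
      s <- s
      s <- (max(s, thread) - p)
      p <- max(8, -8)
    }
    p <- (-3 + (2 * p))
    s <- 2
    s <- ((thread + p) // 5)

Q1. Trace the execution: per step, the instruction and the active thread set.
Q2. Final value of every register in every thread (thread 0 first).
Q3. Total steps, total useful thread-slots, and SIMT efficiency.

step 0: eval (min(p, thread) != 8)   1111111111111111
step 1: p <- s                       1111111111111111
step 2: eval (p != 2)                1111111111111111
step 3: s <- s                       1101111111111111
step 4: p <- ((-2 + 8) + (thread * thread)) 1101111111111111
step 5: s <- 6                       1101111111111111
step 6: s <- s                       0010000000000000
step 7: s <- (max(s, thread) - p)    0010000000000000
step 8: p <- max(8, -8)              0010000000000000
step 9: p <- (-3 + (2 * p))          1111111111111111
step 10: s <- 2                       1111111111111111
step 11: s <- ((thread + p) // 5)     1111111111111111

Answer: 12 steps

p: 9,11,13,27,41,59,81,107,137,171,209,251,297,347,401,459
s: 1,2,3,6,9,12,17,22,29,36,43,52,61,72,83,94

steps = 12; useful = 144; efficiency = 144/192 = 3/4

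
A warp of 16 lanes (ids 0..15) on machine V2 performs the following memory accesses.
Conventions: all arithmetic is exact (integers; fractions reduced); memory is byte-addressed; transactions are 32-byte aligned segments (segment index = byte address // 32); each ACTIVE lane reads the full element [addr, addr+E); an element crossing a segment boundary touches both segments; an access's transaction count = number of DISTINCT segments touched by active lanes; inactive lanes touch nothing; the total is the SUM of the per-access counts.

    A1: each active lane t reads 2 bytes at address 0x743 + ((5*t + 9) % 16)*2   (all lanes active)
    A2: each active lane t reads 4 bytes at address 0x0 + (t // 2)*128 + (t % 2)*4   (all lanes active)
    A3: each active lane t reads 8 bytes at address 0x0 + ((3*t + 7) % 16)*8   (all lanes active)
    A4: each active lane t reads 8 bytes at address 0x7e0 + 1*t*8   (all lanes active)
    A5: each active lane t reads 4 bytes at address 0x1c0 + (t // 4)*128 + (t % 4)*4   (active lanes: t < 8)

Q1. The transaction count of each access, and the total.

A1: 2 transactions
A2: 8 transactions
A3: 4 transactions
A4: 4 transactions
A5: 2 transactions

Answer: 2,8,4,4,2; total 20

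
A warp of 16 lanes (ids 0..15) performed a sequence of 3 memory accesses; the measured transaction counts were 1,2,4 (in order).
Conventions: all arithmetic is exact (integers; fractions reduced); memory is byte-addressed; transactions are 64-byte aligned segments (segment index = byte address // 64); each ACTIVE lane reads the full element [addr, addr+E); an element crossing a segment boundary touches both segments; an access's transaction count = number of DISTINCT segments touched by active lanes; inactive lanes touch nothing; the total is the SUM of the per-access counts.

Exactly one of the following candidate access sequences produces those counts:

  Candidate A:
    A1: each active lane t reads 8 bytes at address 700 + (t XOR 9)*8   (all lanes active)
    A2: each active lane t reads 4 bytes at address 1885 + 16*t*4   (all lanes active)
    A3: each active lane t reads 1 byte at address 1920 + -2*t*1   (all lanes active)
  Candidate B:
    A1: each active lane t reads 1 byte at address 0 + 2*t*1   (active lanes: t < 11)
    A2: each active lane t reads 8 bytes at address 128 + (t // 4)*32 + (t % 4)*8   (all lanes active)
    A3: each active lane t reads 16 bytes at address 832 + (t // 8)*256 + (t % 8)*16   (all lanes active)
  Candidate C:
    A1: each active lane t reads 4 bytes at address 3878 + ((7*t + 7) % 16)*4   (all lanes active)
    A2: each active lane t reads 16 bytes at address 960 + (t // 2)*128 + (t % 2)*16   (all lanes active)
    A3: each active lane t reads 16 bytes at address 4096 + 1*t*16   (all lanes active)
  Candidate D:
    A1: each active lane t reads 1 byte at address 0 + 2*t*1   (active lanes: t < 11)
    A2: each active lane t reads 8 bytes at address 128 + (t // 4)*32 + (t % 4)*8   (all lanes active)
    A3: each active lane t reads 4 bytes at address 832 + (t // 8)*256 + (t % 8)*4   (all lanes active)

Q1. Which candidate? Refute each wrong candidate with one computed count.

A: A1 gives 3 transactions, not 1
C: A1 gives 2 transactions, not 1
D: A3 gives 2 transactions, not 4
B: all counts match (1,2,4)

Answer: B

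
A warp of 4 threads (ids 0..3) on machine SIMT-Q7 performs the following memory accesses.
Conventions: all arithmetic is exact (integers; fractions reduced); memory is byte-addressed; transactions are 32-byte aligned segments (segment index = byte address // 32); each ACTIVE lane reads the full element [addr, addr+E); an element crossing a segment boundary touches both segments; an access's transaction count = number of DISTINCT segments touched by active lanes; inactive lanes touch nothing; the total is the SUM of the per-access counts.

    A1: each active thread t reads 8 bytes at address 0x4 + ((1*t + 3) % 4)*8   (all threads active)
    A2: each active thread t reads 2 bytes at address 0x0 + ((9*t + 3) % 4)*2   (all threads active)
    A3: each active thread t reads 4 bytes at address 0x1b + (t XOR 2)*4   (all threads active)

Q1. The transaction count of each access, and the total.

A1: 2 transactions
A2: 1 transaction
A3: 2 transactions

Answer: 2,1,2; total 5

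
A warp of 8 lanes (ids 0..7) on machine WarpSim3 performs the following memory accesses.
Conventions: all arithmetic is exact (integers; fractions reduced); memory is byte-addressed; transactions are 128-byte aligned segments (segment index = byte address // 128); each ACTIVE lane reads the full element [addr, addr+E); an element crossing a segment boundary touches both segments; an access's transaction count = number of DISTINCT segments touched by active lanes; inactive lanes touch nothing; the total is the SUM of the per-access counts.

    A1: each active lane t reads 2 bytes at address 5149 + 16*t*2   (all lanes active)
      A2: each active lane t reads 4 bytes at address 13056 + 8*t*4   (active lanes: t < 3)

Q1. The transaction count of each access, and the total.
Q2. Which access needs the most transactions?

A1: 2 transactions
A2: 1 transaction

Answer: 2,1; total 3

Answer: A1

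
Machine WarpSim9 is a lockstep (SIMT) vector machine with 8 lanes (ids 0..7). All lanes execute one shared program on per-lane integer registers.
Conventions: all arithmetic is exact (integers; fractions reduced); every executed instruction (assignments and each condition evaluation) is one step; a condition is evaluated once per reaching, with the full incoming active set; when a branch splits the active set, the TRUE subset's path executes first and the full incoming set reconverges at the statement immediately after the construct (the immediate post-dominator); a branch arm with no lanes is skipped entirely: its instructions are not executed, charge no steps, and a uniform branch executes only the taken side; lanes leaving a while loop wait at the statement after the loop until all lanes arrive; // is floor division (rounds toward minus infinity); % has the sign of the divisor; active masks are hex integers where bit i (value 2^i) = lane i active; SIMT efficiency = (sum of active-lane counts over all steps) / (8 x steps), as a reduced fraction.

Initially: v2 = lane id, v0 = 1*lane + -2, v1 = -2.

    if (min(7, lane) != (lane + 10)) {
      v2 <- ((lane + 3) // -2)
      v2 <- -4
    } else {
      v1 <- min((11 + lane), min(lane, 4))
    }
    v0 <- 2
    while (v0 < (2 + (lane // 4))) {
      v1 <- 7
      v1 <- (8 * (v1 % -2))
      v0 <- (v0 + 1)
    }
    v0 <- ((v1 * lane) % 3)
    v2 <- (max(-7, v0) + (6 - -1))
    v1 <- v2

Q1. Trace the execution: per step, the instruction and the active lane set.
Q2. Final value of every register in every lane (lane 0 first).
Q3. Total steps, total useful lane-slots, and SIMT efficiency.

step 0: eval (min(7, lane) != (lane + 10)) 0xff
step 1: v2 <- ((lane + 3) // -2)     0xff
step 2: v2 <- -4                     0xff
step 3: v0 <- 2                      0xff
step 4: eval (v0 < (2 + (lane // 4))) 0xff
step 5: v1 <- 7                      0xf0
step 6: v1 <- (8 * (v1 % -2))        0xf0
step 7: v0 <- (v0 + 1)               0xf0
step 8: eval (v0 < (2 + (lane // 4))) 0xf0
step 9: v0 <- ((v1 * lane) % 3)      0xff
step 10: v2 <- (max(-7, v0) + (6 - -1)) 0xff
step 11: v1 <- v2                     0xff

Answer: 12 steps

v2: 7,8,9,7,8,9,7,8
v0: 0,1,2,0,1,2,0,1
v1: 7,8,9,7,8,9,7,8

steps = 12; useful = 80; efficiency = 80/96 = 5/6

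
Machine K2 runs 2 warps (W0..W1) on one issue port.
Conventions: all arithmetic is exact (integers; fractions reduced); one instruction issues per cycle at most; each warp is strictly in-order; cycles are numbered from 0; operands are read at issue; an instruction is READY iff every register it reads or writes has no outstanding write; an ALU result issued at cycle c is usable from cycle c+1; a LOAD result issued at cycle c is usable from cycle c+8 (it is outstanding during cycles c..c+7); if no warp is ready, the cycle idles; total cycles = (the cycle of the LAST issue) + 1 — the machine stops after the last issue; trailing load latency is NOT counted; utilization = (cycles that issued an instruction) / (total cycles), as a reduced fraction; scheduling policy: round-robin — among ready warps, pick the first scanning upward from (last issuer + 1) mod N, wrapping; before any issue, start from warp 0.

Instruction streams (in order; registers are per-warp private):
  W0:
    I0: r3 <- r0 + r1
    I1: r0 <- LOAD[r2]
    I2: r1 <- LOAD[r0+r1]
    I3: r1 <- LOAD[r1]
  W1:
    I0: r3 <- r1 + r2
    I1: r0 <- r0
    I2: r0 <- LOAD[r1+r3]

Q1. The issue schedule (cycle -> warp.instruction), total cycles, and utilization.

cycle 0: W0.I0
cycle 1: W1.I0
cycle 2: W0.I1
cycle 3: W1.I1
cycle 4: W1.I2
cycle 5: idle
cycle 6: idle
cycle 7: idle
cycle 8: idle
cycle 9: idle
cycle 10: W0.I2
cycle 11: idle
cycle 12: idle
cycle 13: idle
cycle 14: idle
cycle 15: idle
cycle 16: idle
cycle 17: idle
cycle 18: W0.I3

Answer: 19 cycles, utilization 7/19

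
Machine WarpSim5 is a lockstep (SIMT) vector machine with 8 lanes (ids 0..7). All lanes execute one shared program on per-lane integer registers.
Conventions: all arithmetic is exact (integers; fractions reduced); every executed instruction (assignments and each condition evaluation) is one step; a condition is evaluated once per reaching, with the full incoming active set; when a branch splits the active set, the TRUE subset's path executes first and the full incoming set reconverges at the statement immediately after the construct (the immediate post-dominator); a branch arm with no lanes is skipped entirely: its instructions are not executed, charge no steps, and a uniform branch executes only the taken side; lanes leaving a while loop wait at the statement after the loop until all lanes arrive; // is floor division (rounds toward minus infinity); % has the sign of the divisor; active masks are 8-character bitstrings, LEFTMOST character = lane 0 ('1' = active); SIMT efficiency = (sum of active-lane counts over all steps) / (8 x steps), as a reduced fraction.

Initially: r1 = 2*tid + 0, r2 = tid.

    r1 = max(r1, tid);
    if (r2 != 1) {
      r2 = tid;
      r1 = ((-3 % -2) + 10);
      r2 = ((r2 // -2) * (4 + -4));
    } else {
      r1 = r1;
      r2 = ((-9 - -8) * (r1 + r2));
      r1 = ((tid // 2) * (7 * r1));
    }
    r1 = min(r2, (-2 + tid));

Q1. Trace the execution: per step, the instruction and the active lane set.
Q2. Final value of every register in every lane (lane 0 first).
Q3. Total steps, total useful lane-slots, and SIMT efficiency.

step 0: r1 <- max(r1, tid)           11111111
step 1: eval (r2 != 1)               11111111
step 2: r2 <- tid                    10111111
step 3: r1 <- ((-3 % -2) + 10)       10111111
step 4: r2 <- ((r2 // -2) * (4 + -4)) 10111111
step 5: r1 <- r1                     01000000
step 6: r2 <- ((-9 - -8) * (r1 + r2)) 01000000
step 7: r1 <- ((tid // 2) * (7 * r1)) 01000000
step 8: r1 <- min(r2, (-2 + tid))    11111111

Answer: 9 steps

r1: -2,-3,0,0,0,0,0,0
r2: 0,-3,0,0,0,0,0,0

steps = 9; useful = 48; efficiency = 48/72 = 2/3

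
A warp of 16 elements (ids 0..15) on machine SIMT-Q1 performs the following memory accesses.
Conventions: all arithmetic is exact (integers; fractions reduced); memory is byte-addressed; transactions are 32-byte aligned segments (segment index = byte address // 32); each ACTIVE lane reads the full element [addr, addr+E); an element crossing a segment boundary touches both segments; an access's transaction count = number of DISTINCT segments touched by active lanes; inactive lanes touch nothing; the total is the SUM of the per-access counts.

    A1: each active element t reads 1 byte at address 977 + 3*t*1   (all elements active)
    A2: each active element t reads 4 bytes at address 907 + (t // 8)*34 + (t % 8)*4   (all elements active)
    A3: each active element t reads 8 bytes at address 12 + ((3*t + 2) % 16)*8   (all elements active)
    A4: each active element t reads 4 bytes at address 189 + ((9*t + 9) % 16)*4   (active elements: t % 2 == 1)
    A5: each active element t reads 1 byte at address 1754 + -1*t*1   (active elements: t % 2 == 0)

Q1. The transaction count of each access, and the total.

A1: 2 transactions
A2: 3 transactions
A3: 5 transactions
A4: 3 transactions
A5: 1 transaction

Answer: 2,3,5,3,1; total 14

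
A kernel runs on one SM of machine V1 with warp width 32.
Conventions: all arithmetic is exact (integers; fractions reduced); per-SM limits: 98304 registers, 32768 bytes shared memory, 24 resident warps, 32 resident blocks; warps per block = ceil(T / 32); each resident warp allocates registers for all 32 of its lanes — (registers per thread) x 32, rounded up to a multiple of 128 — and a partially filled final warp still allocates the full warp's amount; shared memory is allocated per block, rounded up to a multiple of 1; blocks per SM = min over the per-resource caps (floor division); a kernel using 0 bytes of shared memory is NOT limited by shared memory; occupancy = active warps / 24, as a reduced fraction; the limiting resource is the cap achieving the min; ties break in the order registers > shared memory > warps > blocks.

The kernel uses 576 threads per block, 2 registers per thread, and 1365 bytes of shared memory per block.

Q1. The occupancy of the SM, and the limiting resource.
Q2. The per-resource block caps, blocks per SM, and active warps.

Answer: occupancy 3/4, limited by warps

registers: 42 blocks
shared memory: 24 blocks
warps: 1 block
blocks: 32 blocks

Answer: 1 block, 18 active warps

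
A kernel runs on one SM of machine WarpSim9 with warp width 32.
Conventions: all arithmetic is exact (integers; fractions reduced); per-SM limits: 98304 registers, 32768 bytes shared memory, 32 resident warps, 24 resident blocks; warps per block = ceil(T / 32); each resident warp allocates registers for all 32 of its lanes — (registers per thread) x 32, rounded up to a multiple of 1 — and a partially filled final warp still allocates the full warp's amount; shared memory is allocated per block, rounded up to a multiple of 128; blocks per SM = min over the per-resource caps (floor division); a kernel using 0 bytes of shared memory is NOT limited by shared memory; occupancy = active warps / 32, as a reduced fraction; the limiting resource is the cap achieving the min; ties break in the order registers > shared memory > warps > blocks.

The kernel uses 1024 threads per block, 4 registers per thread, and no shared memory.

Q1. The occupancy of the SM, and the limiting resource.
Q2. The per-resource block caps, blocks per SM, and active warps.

Answer: occupancy 1, limited by warps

registers: 24 blocks
shared memory: no limit (kernel uses none)
warps: 1 block
blocks: 24 blocks

Answer: 1 block, 32 active warps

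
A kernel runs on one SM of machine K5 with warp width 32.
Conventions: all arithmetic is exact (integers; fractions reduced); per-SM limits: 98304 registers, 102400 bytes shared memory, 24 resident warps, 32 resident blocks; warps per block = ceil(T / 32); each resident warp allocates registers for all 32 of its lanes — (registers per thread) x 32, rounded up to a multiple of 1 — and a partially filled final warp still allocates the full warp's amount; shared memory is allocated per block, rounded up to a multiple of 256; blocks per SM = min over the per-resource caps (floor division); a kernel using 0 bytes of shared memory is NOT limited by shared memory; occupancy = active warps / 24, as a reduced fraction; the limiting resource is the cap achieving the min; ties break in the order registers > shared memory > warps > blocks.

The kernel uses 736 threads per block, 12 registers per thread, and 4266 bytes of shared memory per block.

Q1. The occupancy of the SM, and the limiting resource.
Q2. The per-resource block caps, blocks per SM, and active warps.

Answer: occupancy 23/24, limited by warps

registers: 11 blocks
shared memory: 23 blocks
warps: 1 block
blocks: 32 blocks

Answer: 1 block, 23 active warps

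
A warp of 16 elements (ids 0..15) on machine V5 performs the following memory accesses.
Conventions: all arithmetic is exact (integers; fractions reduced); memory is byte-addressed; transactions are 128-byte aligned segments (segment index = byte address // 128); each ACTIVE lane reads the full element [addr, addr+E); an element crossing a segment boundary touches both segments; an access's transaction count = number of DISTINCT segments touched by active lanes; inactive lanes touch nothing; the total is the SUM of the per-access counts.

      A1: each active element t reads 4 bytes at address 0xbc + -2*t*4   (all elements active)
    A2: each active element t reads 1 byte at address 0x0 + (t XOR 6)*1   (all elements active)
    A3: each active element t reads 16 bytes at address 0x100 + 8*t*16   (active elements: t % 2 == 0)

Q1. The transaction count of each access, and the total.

A1: 2 transactions
A2: 1 transaction
A3: 8 transactions

Answer: 2,1,8; total 11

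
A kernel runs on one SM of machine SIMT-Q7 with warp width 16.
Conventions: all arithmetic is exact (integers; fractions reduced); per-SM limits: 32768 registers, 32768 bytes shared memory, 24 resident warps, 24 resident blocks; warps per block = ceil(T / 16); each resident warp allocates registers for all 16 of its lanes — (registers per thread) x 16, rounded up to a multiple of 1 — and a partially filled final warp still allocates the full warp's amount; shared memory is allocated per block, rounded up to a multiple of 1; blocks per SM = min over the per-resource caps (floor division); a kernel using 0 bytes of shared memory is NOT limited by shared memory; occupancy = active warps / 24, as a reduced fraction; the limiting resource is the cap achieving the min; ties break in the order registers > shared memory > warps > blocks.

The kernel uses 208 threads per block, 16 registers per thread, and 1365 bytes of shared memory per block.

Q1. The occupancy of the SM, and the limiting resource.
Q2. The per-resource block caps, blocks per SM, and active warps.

Answer: occupancy 13/24, limited by warps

registers: 9 blocks
shared memory: 24 blocks
warps: 1 block
blocks: 24 blocks

Answer: 1 block, 13 active warps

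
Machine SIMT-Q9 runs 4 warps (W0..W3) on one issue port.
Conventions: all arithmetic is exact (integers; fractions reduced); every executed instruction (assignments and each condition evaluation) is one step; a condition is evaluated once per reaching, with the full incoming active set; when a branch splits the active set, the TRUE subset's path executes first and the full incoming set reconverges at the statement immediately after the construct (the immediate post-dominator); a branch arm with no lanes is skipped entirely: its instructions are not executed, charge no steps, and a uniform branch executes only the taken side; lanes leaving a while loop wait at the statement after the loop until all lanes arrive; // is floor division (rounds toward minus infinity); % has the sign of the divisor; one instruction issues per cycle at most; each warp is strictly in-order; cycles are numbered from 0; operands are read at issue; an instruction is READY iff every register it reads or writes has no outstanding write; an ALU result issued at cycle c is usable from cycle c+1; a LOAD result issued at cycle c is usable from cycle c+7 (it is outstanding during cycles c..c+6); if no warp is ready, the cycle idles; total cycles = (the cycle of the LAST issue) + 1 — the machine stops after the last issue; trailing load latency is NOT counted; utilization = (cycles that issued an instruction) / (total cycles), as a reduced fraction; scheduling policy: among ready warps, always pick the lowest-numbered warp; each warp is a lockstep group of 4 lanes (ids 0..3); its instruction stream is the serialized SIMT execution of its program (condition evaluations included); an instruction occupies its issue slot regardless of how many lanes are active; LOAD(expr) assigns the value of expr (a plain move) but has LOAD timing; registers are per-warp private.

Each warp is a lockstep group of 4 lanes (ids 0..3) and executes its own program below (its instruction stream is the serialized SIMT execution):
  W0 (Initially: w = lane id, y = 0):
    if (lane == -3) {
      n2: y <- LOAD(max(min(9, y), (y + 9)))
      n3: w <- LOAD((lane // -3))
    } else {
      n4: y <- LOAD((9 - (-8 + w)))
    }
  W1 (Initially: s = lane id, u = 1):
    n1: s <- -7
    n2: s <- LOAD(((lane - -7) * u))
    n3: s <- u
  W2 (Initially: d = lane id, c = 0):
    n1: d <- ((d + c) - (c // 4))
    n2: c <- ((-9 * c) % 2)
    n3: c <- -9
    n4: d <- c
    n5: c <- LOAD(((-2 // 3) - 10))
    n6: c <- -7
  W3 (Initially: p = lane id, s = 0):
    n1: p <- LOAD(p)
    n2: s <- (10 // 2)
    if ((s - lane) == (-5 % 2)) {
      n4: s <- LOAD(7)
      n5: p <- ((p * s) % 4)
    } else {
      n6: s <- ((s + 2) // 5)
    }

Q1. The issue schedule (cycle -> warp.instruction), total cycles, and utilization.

cycle 0: W0.I0
cycle 1: W0.I1
cycle 2: W1.I0
cycle 3: W1.I1
cycle 4: W2.I0
cycle 5: W2.I1
cycle 6: W2.I2
cycle 7: W2.I3
cycle 8: W2.I4
cycle 9: W3.I0
cycle 10: W1.I2
cycle 11: W3.I1
cycle 12: W3.I2
cycle 13: W3.I3
cycle 14: idle
cycle 15: W2.I5

Answer: 16 cycles, utilization 15/16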